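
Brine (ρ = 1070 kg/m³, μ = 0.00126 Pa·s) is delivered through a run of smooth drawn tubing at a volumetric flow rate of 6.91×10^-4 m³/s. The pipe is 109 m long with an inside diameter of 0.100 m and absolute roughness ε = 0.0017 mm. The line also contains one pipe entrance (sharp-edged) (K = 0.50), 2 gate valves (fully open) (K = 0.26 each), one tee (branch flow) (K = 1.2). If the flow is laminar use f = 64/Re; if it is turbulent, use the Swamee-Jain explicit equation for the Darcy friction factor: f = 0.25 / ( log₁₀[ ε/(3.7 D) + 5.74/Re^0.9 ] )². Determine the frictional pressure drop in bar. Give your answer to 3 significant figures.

ΔP ≈ 0.00161 bar

Cross-sectional area A = πD²/4 = π(0.1)²/4 = 0.007854 m²; mean velocity V = Q/A = 0.000691/0.007854 = 0.08798 m/s.
Reynolds number Re = ρVD/μ = 1070 · 0.08798 · 0.1 / 0.00126 = 7471.
Re > 4000 → turbulent. Relative roughness ε/D = 1.7e-06/0.1 = 1.7e-05. Swamee-Jain: f = 0.25/(log₁₀[1.7e-05/3.7 + 5.74/7471^0.9])² = 0.25/(log₁₀[4.59e-06 + 0.00187])² = 0.25/(-2.726)² = 0.03364.
Total minor-loss coefficient ΣK = 1·0.5 + 2·0.26 + 1·1.2 = 2.22.
ΔP = [f·L/D + ΣK]·(ρV²/2) = [0.03364·109/0.1 + 2.22]·(1070·0.08798²/2) = [36.67 + 2.22]·4.141 = 161 Pa.
ΔP = 161 Pa = 0.00161 bar.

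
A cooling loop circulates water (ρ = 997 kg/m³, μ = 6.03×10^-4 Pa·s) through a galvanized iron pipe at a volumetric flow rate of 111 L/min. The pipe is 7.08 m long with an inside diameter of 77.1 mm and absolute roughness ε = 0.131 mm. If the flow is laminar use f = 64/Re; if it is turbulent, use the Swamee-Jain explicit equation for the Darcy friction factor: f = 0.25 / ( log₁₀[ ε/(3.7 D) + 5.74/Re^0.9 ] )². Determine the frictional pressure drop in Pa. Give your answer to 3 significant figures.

Q = 111 L/min = 111/60000 = 0.00185 m³/s.
Cross-sectional area A = πD²/4 = π(0.0771)²/4 = 0.004669 m²; mean velocity V = Q/A = 0.00185/0.004669 = 0.3963 m/s.
Reynolds number Re = ρVD/μ = 997 · 0.3963 · 0.0771 / 0.000603 = 5.051e+04.
Re > 4000 → turbulent. Relative roughness ε/D = 0.000131/0.0771 = 0.0017. Swamee-Jain: f = 0.25/(log₁₀[0.0017/3.7 + 5.74/5.051e+04^0.9])² = 0.25/(log₁₀[0.000459 + 0.000336])² = 0.25/(-3.1)² = 0.02602.
Darcy-Weisbach: ΔP = f(L/D)(ρV²/2) = 0.02602·(7.08/0.0771)·(997·0.3963²/2) = 0.02602·91.83·78.27 = 187 Pa.

ΔP ≈ 187 Pa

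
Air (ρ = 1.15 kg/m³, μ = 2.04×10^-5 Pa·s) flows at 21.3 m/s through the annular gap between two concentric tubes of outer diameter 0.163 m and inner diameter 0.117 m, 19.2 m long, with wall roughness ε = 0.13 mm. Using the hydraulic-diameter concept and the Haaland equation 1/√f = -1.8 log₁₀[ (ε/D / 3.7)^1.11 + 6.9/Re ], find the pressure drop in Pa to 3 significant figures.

Hydraulic diameter D_h = 4A/P = D_o - D_i = 0.163 - 0.117 = 0.046 m.
Re = ρVD_h/μ = 1.15·21.3·0.046/2.04e-05 = 5.523e+04.
ε/D_h = 0.00013/0.046 = 0.00283; Haaland gives 1/√f = -1.8 log₁₀[0.000347+0.000125] = 5.987, so f = 0.0279.
ΔP = f(L/D_h)(ρV²/2) = 0.0279·19.2/0.046·260.9 = 3037 Pa.

ΔP ≈ 3040 Pa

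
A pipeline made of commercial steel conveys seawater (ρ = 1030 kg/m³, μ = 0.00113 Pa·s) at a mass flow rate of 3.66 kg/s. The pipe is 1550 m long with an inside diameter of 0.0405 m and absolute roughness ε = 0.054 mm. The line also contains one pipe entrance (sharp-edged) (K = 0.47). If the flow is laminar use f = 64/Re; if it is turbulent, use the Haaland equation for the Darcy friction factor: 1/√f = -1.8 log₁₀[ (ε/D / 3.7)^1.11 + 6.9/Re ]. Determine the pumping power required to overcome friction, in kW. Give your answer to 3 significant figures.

P ≈ 12.3 kW

A = πD²/4 = π(0.0405)²/4 = 0.001288 m²; mean velocity V = ṁ/(ρA) = 3.66/(1030 · 0.001288) = 2.758 m/s.
Reynolds number Re = ρVD/μ = 1030 · 2.758 · 0.0405 / 0.00113 = 1.018e+05.
Re > 4000 → turbulent. Relative roughness ε/D = 5.4e-05/0.0405 = 0.00133. Haaland: 1/√f = -1.8 log₁₀[(0.00133/3.7)^1.11 + 6.9/1.018e+05] = -1.8 log₁₀[0.000151 + 6.78e-05] = 6.589, so f = 0.02303.
Total minor-loss coefficient ΣK = 1·0.47 = 0.47.
ΔP = [f·L/D + ΣK]·(ρV²/2) = [0.02303·1550/0.0405 + 0.47]·(1030·2.758²/2) = [881.5 + 0.47]·3918 = 3.456e+06 Pa.
Q = ṁ/ρ = 3.66/1030 = 0.003553 m³/s.
Pumping power P = QΔP = 0.003553·3.456e+06 = 12280 W = 12.3 kW.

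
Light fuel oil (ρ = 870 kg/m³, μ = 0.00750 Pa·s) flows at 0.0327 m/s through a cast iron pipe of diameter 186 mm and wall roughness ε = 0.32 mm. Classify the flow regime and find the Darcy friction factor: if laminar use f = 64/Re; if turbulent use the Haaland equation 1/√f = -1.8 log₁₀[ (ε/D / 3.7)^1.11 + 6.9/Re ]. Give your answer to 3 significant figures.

Re = ρVD/μ = 870·0.0327·0.186/0.0075 = 705.5.
Re < 2300 → laminar, so f = 64/Re = 0.09071 (roughness is irrelevant in laminar flow).

f ≈ 0.0907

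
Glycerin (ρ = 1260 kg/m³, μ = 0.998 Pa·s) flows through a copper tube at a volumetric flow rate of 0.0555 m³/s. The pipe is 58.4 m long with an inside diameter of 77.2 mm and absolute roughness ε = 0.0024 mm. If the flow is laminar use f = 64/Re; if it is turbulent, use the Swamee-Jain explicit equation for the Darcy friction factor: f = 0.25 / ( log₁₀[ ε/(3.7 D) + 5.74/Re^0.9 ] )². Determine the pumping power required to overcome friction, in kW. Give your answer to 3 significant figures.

Cross-sectional area A = πD²/4 = π(0.0772)²/4 = 0.004681 m²; mean velocity V = Q/A = 0.0555/0.004681 = 11.86 m/s.
Reynolds number Re = ρVD/μ = 1260 · 11.86 · 0.0772 / 0.998 = 1156.
Re < 2300 → laminar flow, so f = 64/Re = 64/1156 = 0.05538 (the turbulent correlation is not needed).
Darcy-Weisbach: ΔP = f(L/D)(ρV²/2) = 0.05538·(58.4/0.0772)·(1260·11.86²/2) = 0.05538·756.5·8.857e+04 = 3.71e+06 Pa.
Pumping power P = QΔP = 0.0555·3.71e+06 = 205900 W = 206 kW.

P ≈ 206 kW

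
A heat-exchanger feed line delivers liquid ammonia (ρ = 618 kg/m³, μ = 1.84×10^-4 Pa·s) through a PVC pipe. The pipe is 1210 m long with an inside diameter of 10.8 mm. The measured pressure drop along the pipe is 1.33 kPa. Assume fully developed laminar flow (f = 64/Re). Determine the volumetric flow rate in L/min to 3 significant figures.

For laminar flow, f = 64/Re with Re = ρVD/μ, so Darcy-Weisbach reduces to ΔP = 32μLV/D². Solving for V: V = ΔP·D²/(32μL) = 1330·(0.0108)²/(32·0.000184·1210) = 0.02177 m/s.
Check: Re = ρVD/μ = 618·0.02177·0.0108/0.000184 = 789.8 < 2300, so the laminar assumption holds.
Q = V·A = 0.02177·(π/4·0.0108²) = 1.995e-06 m³/s = 0.120 L/min.

Q ≈ 0.120 L/min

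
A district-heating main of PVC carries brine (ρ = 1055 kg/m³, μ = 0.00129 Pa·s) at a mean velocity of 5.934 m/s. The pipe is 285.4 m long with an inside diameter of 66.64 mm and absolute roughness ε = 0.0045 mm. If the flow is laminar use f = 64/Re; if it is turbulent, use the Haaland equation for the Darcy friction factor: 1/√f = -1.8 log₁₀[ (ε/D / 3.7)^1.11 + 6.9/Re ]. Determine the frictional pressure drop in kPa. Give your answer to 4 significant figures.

Reynolds number Re = ρVD/μ = 1055 · 5.934 · 0.06664 / 0.00129 = 3.234e+05.
Re > 4000 → turbulent. Relative roughness ε/D = 4.5e-06/0.06664 = 6.75e-05. Haaland: 1/√f = -1.8 log₁₀[(6.75e-05/3.7)^1.11 + 6.9/3.234e+05] = -1.8 log₁₀[5.5e-06 + 2.13e-05] = 8.228, so f = 0.01477.
Darcy-Weisbach: ΔP = f(L/D)(ρV²/2) = 0.01477·(285.4/0.06664)·(1055·5.934²/2) = 0.01477·4283·1.857e+04 = 1.175e+06 Pa.
ΔP = 1.175e+06 Pa = 1175 kPa.

ΔP ≈ 1175 kPa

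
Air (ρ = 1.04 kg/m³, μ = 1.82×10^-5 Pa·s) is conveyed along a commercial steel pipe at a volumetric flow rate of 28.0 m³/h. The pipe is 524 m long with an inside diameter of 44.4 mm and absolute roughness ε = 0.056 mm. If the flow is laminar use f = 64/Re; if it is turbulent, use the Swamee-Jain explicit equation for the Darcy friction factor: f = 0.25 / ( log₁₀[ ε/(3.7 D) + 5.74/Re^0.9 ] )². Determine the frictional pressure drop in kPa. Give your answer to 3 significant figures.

ΔP ≈ 4.85 kPa

Q = 28.0 m³/h = 28.0/3600 = 0.007778 m³/s.
Cross-sectional area A = πD²/4 = π(0.0444)²/4 = 0.001548 m²; mean velocity V = Q/A = 0.007778/0.001548 = 5.023 m/s.
Reynolds number Re = ρVD/μ = 1.04 · 5.023 · 0.0444 / 1.82e-05 = 1.275e+04.
Re > 4000 → turbulent. Relative roughness ε/D = 5.6e-05/0.0444 = 0.00126. Swamee-Jain: f = 0.25/(log₁₀[0.00126/3.7 + 5.74/1.275e+04^0.9])² = 0.25/(log₁₀[0.000341 + 0.00116])² = 0.25/(-2.824)² = 0.03135.
Darcy-Weisbach: ΔP = f(L/D)(ρV²/2) = 0.03135·(524/0.0444)·(1.04·5.023²/2) = 0.03135·1.18e+04·13.12 = 4855 Pa.
ΔP = 4855 Pa = 4.85 kPa.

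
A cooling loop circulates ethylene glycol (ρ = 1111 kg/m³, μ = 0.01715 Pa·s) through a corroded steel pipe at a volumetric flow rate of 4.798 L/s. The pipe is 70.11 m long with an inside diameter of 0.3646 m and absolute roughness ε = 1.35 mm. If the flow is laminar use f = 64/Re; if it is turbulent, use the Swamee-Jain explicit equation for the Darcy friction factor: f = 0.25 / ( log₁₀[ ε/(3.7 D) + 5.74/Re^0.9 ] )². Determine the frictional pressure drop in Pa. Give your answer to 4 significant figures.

Q = 4.798 L/s = 4.798/1000 = 0.004798 m³/s.
Cross-sectional area A = πD²/4 = π(0.3646)²/4 = 0.1044 m²; mean velocity V = Q/A = 0.004798/0.1044 = 0.04596 m/s.
Reynolds number Re = ρVD/μ = 1111 · 0.04596 · 0.3646 / 0.0171 = 1085.
Re < 2300 → laminar flow, so f = 64/Re = 64/1085 = 0.05896 (the turbulent correlation is not needed).
Darcy-Weisbach: ΔP = f(L/D)(ρV²/2) = 0.05896·(70.11/0.3646)·(1111·0.04596²/2) = 0.05896·192.3·1.173 = 13.3 Pa.

ΔP ≈ 13.30 Pa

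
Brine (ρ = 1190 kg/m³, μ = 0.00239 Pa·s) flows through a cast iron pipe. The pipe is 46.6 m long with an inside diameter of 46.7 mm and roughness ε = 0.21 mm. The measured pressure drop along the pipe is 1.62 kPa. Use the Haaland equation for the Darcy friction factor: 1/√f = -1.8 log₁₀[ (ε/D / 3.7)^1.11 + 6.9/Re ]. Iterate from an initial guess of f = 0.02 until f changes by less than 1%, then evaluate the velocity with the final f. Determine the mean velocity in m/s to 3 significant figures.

Rearranging Darcy-Weisbach: V = √(2·ΔP·D/(f·L·ρ)). With ε/D = 0.00021/0.0467 = 0.0045, iterate starting from f = 0.02:
  f = 0.02 → V = √(2·1620·0.0467/(0.02·46.6·1190)) = 0.3694 m/s; Re = ρVD/μ = 8588; f → 0.03776
  f = 0.03776 → V = 0.2688 m/s; Re = 6250; f → 0.04012
  f = 0.04012 → V = 0.2608 m/s; Re = 6064; f → 0.04038
Converged (Δf/f < 1%). With the final f = 0.04038: V = √(2·1620·0.0467/(0.04038·46.6·1190)) = 0.26 m/s.

V ≈ 0.260 m/s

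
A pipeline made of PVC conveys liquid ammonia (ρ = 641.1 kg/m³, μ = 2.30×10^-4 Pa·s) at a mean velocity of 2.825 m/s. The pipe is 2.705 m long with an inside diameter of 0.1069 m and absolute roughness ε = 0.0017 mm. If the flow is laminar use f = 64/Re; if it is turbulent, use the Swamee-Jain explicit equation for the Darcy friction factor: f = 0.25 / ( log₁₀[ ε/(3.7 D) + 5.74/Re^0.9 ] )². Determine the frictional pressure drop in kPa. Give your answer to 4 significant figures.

ΔP ≈ 0.7960 kPa

Reynolds number Re = ρVD/μ = 641.1 · 2.825 · 0.1069 / 0.00023 = 8.418e+05.
Re > 4000 → turbulent. Relative roughness ε/D = 1.7e-06/0.1069 = 1.59e-05. Swamee-Jain: f = 0.25/(log₁₀[1.59e-05/3.7 + 5.74/8.418e+05^0.9])² = 0.25/(log₁₀[4.3e-06 + 2.67e-05])² = 0.25/(-4.509)² = 0.0123.
Darcy-Weisbach: ΔP = f(L/D)(ρV²/2) = 0.0123·(2.705/0.1069)·(641.1·2.825²/2) = 0.0123·25.3·2558 = 796 Pa.
ΔP = 796 Pa = 0.7960 kPa.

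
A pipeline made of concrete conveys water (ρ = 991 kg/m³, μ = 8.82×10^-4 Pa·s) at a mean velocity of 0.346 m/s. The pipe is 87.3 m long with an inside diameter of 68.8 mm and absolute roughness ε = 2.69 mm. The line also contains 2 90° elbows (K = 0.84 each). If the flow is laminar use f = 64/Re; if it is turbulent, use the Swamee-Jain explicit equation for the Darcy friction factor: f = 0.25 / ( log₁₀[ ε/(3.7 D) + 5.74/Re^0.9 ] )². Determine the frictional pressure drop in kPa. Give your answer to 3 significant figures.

ΔP ≈ 5.04 kPa

Reynolds number Re = ρVD/μ = 991 · 0.346 · 0.0688 / 0.000882 = 2.675e+04.
Re > 4000 → turbulent. Relative roughness ε/D = 0.00269/0.0688 = 0.0391. Swamee-Jain: f = 0.25/(log₁₀[0.0391/3.7 + 5.74/2.675e+04^0.9])² = 0.25/(log₁₀[0.0106 + 0.000595])² = 0.25/(-1.952)² = 0.06559.
Total minor-loss coefficient ΣK = 2·0.84 = 1.68.
ΔP = [f·L/D + ΣK]·(ρV²/2) = [0.06559·87.3/0.0688 + 1.68]·(991·0.346²/2) = [83.23 + 1.68]·59.32 = 5037 Pa.
ΔP = 5037 Pa = 5.04 kPa.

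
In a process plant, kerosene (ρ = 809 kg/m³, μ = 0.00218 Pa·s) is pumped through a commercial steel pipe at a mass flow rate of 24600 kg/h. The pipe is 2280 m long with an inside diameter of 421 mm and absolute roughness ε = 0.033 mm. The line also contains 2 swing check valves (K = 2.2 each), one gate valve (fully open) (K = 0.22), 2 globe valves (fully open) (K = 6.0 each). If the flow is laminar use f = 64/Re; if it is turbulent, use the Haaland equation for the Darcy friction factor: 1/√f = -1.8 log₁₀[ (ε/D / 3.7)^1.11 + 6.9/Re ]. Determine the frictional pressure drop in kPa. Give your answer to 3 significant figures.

ṁ = 24600 kg/h = 24600/3600 = 6.833 kg/s.
A = πD²/4 = π(0.421)²/4 = 0.1392 m²; mean velocity V = ṁ/(ρA) = 6.833/(809 · 0.1392) = 0.06068 m/s.
Reynolds number Re = ρVD/μ = 809 · 0.06068 · 0.421 / 0.00218 = 9480.
Re > 4000 → turbulent. Relative roughness ε/D = 3.3e-05/0.421 = 7.84e-05. Haaland: 1/√f = -1.8 log₁₀[(7.84e-05/3.7)^1.11 + 6.9/9480] = -1.8 log₁₀[6.48e-06 + 0.000728] = 5.641, so f = 0.03142.
Total minor-loss coefficient ΣK = 2·2.2 + 1·0.22 + 2·6 = 16.6.
ΔP = [f·L/D + ΣK]·(ρV²/2) = [0.03142·2280/0.421 + 16.6]·(809·0.06068²/2) = [170.2 + 16.6]·1.489 = 278.2 Pa.
ΔP = 278.2 Pa = 0.278 kPa.

ΔP ≈ 0.278 kPa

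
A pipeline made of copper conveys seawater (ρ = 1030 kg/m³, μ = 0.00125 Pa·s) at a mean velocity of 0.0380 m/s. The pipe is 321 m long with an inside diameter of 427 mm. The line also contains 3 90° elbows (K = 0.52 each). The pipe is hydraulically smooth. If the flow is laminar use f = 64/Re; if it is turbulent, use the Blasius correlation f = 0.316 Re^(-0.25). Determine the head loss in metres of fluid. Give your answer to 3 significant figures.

h_f ≈ 0.00174 m

Reynolds number Re = ρVD/μ = 1030 · 0.038 · 0.427 / 0.00125 = 1.337e+04.
Re > 4000 → turbulent. Smooth-pipe (Blasius): f = 0.316 Re^(-0.25) = 0.316/(1.337e+04)^0.25 = 0.02939.
Total minor-loss coefficient ΣK = 3·0.52 = 1.56.
ΔP = [f·L/D + ΣK]·(ρV²/2) = [0.02939·321/0.427 + 1.56]·(1030·0.038²/2) = [22.09 + 1.56]·0.7437 = 17.59 Pa.
Head loss h_f = ΔP/(ρg) = 17.59/(1030·9.81) = 0.00174 m.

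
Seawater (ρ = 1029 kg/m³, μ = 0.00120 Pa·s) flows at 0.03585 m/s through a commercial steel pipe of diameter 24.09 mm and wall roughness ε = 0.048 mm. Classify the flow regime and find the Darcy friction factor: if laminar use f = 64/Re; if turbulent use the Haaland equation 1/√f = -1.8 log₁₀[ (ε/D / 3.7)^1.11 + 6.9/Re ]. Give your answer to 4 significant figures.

f ≈ 0.08642

Re = ρVD/μ = 1029·0.03585·0.02409/0.0012 = 740.6.
Re < 2300 → laminar, so f = 64/Re = 0.08642 (roughness is irrelevant in laminar flow).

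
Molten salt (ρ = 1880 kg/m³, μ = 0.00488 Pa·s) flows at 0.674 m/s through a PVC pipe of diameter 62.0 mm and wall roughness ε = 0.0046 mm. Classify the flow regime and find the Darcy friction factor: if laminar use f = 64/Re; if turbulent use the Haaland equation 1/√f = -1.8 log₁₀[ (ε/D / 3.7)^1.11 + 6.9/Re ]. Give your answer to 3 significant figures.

f ≈ 0.0273

Re = ρVD/μ = 1880·0.674·0.062/0.00488 = 1.61e+04.
Re > 4000 → turbulent. ε/D = 4.6e-06/0.062 = 7.42e-05; Haaland: 1/√f = -1.8 log₁₀[6.1e-06 + 0.000429] = 6.051, so f = 0.02731.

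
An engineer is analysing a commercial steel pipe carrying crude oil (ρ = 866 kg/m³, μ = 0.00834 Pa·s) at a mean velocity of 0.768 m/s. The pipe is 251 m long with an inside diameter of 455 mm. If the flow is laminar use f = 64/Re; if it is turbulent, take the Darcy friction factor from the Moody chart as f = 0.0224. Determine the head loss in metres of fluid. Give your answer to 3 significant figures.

Reynolds number Re = ρVD/μ = 866 · 0.768 · 0.455 / 0.00834 = 3.628e+04.
Re > 4000 → turbulent; use the Moody-chart value f = 0.0224.
Darcy-Weisbach: ΔP = f(L/D)(ρV²/2) = 0.0224·(251/0.455)·(866·0.768²/2) = 0.0224·551.6·255.4 = 3156 Pa.
Head loss h_f = ΔP/(ρg) = 3156/(866·9.81) = 0.371 m.

h_f ≈ 0.371 m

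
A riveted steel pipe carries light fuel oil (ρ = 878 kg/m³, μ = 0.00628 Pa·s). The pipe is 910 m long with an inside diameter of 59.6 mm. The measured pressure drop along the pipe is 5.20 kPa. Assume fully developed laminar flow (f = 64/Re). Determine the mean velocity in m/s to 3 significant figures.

V ≈ 0.101 m/s

For laminar flow, f = 64/Re with Re = ρVD/μ, so Darcy-Weisbach reduces to ΔP = 32μLV/D². Solving for V: V = ΔP·D²/(32μL) = 5200·(0.0596)²/(32·0.00628·910) = 0.101 m/s.
Check: Re = ρVD/μ = 878·0.101·0.0596/0.00628 = 841.6 < 2300, so the laminar assumption holds.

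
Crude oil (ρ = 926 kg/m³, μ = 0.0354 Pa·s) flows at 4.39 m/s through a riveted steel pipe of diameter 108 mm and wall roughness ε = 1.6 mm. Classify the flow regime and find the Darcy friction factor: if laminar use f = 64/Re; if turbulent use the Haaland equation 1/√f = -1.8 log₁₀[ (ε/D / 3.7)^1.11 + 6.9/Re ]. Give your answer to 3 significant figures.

Re = ρVD/μ = 926·4.39·0.108/0.0354 = 1.24e+04.
Re > 4000 → turbulent. ε/D = 0.0016/0.108 = 0.0148; Haaland: 1/√f = -1.8 log₁₀[0.00218 + 0.000556] = 4.613, so f = 0.047.

f ≈ 0.0470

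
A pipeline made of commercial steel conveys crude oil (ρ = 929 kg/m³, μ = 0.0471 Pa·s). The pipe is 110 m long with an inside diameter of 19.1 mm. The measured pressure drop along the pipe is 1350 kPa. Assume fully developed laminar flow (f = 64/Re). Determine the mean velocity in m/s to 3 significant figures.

V ≈ 2.97 m/s

For laminar flow, f = 64/Re with Re = ρVD/μ, so Darcy-Weisbach reduces to ΔP = 32μLV/D². Solving for V: V = ΔP·D²/(32μL) = 1.35e+06·(0.0191)²/(32·0.0471·110) = 2.971 m/s.
Check: Re = ρVD/μ = 929·2.971·0.0191/0.0471 = 1119 < 2300, so the laminar assumption holds.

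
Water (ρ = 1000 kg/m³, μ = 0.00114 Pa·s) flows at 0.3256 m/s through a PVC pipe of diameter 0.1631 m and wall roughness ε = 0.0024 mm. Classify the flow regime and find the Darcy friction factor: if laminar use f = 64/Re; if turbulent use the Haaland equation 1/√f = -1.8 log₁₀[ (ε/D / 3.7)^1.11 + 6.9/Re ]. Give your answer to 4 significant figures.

f ≈ 0.02108

Re = ρVD/μ = 1000·0.3256·0.1631/0.00114 = 4.658e+04.
Re > 4000 → turbulent. ε/D = 2.4e-06/0.1631 = 1.47e-05; Haaland: 1/√f = -1.8 log₁₀[1.01e-06 + 0.000148] = 6.888, so f = 0.02108.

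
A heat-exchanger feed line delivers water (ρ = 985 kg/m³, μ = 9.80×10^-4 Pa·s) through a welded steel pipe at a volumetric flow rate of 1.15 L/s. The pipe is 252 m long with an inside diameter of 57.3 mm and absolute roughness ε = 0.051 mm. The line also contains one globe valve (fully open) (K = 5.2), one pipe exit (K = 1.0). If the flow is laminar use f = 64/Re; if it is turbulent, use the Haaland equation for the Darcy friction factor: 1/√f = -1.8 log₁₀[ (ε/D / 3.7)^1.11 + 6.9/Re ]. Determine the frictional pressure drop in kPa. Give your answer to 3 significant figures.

Q = 1.15 L/s = 1.15/1000 = 0.00115 m³/s.
Cross-sectional area A = πD²/4 = π(0.0573)²/4 = 0.002579 m²; mean velocity V = Q/A = 0.00115/0.002579 = 0.446 m/s.
Reynolds number Re = ρVD/μ = 985 · 0.446 · 0.0573 / 0.00098 = 2.568e+04.
Re > 4000 → turbulent. Relative roughness ε/D = 5.1e-05/0.0573 = 0.00089. Haaland: 1/√f = -1.8 log₁₀[(0.00089/3.7)^1.11 + 6.9/2.568e+04] = -1.8 log₁₀[9.62e-05 + 0.000269] = 6.188, so f = 0.02611.
Total minor-loss coefficient ΣK = 1·5.2 + 1·1 = 6.2.
ΔP = [f·L/D + ΣK]·(ρV²/2) = [0.02611·252/0.0573 + 6.2]·(985·0.446²/2) = [114.8 + 6.2]·97.95 = 1.186e+04 Pa.
ΔP = 1.186e+04 Pa = 11.9 kPa.

ΔP ≈ 11.9 kPa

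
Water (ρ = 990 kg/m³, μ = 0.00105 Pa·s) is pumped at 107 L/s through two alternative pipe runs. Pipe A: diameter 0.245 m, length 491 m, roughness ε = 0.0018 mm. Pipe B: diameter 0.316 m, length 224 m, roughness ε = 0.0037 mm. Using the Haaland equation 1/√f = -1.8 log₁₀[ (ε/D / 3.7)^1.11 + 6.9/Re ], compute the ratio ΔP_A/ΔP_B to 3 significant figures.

ΔP_A/ΔP_B ≈ 7.46

Pipe A: V = Q/A = 0.107/0.04714 = 2.27 m/s; Re = 5.243e+05; ε/D = 7.35e-06; Haaland → f = 0.01304; ΔP_A = f(L/D)(ρV²/2) = 6.663e+04 Pa.
Pipe B: V = Q/A = 0.107/0.07843 = 1.364 m/s; Re = 4.065e+05; ε/D = 1.17e-05; Haaland → f = 0.01368; ΔP_B = f(L/D)(ρV²/2) = 8933 Pa.
ΔP_A/ΔP_B = 6.663e+04/8933 = 7.46.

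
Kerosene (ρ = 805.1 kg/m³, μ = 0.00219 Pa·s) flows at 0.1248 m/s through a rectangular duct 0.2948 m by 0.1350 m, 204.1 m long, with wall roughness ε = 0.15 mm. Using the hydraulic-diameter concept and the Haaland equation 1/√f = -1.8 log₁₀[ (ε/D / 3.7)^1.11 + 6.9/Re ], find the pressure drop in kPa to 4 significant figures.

Hydraulic diameter D_h = 4A/P = 4·(0.2948·0.135)/(2·(0.2948+0.135)) = 0.1592/0.8596 = 0.1852 m.
Re = ρVD_h/μ = 805.1·0.1248·0.1852/0.00219 = 8497.
ε/D_h = 0.00015/0.1852 = 0.00081; Haaland gives 1/√f = -1.8 log₁₀[8.66e-05+0.000812] = 5.483, so f = 0.03326.
ΔP = f(L/D_h)(ρV²/2) = 0.03326·204.1/0.1852·6.27 = 229.8 Pa.
ΔP = 0.2298 kPa.

ΔP ≈ 0.2298 kPa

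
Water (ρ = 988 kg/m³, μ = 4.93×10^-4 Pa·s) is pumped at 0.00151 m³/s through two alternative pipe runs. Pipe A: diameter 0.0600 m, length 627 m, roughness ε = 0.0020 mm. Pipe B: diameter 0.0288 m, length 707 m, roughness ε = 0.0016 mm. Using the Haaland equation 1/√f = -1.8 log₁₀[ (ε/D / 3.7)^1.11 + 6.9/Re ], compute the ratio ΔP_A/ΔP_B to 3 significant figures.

Pipe A: V = Q/A = 0.00151/0.002827 = 0.5341 m/s; Re = 6.422e+04; ε/D = 3.33e-05; Haaland → f = 0.01969; ΔP_A = f(L/D)(ρV²/2) = 2.9e+04 Pa.
Pipe B: V = Q/A = 0.00151/0.0006514 = 2.318 m/s; Re = 1.338e+05; ε/D = 5.56e-05; Haaland → f = 0.01707; ΔP_B = f(L/D)(ρV²/2) = 1.112e+06 Pa.
ΔP_A/ΔP_B = 2.9e+04/1.112e+06 = 0.0261.

ΔP_A/ΔP_B ≈ 0.0261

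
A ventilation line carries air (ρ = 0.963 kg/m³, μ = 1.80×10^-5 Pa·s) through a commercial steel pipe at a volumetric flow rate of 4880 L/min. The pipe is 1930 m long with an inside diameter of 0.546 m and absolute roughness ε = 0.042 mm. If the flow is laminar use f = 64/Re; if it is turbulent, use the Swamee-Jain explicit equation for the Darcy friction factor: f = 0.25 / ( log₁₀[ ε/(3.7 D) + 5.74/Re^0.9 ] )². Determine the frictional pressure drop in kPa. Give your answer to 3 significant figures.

ΔP ≈ 0.00636 kPa

Q = 4880 L/min = 4880/60000 = 0.08133 m³/s.
Cross-sectional area A = πD²/4 = π(0.546)²/4 = 0.2341 m²; mean velocity V = Q/A = 0.08133/0.2341 = 0.3474 m/s.
Reynolds number Re = ρVD/μ = 0.963 · 0.3474 · 0.546 / 1.8e-05 = 1.015e+04.
Re > 4000 → turbulent. Relative roughness ε/D = 4.2e-05/0.546 = 7.69e-05. Swamee-Jain: f = 0.25/(log₁₀[7.69e-05/3.7 + 5.74/1.015e+04^0.9])² = 0.25/(log₁₀[2.08e-05 + 0.00142])² = 0.25/(-2.84)² = 0.03099.
Darcy-Weisbach: ΔP = f(L/D)(ρV²/2) = 0.03099·(1930/0.546)·(0.963·0.3474²/2) = 0.03099·3535·0.0581 = 6.364 Pa.
ΔP = 6.364 Pa = 0.00636 kPa.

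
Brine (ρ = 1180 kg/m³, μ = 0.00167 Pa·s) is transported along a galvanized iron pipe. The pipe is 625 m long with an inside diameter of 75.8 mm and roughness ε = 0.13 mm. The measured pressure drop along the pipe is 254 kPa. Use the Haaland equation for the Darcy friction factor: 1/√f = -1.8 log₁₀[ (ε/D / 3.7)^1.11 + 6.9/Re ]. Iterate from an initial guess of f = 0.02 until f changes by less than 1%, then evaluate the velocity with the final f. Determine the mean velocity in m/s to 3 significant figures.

Rearranging Darcy-Weisbach: V = √(2·ΔP·D/(f·L·ρ)). With ε/D = 0.00013/0.0758 = 0.00172, iterate starting from f = 0.02:
  f = 0.02 → V = √(2·2.54e+05·0.0758/(0.02·625·1180)) = 1.616 m/s; Re = ρVD/μ = 8.654e+04; f → 0.02443
  f = 0.02443 → V = 1.462 m/s; Re = 7.83e+04; f → 0.02461
Converged (Δf/f < 1%). With the final f = 0.02461: V = √(2·2.54e+05·0.0758/(0.02461·625·1180)) = 1.457 m/s.

V ≈ 1.46 m/s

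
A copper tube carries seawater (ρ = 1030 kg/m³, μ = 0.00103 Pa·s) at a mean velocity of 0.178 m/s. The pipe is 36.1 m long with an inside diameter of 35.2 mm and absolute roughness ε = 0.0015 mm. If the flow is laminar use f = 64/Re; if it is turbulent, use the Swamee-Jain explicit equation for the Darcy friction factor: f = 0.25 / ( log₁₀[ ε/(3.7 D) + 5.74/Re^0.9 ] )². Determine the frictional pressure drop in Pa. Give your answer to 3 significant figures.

ΔP ≈ 593 Pa

Reynolds number Re = ρVD/μ = 1030 · 0.178 · 0.0352 / 0.00103 = 6266.
Re > 4000 → turbulent. Relative roughness ε/D = 1.5e-06/0.0352 = 4.26e-05. Swamee-Jain: f = 0.25/(log₁₀[4.26e-05/3.7 + 5.74/6266^0.9])² = 0.25/(log₁₀[1.15e-05 + 0.0022])² = 0.25/(-2.656)² = 0.03544.
Darcy-Weisbach: ΔP = f(L/D)(ρV²/2) = 0.03544·(36.1/0.0352)·(1030·0.178²/2) = 0.03544·1026·16.32 = 593 Pa.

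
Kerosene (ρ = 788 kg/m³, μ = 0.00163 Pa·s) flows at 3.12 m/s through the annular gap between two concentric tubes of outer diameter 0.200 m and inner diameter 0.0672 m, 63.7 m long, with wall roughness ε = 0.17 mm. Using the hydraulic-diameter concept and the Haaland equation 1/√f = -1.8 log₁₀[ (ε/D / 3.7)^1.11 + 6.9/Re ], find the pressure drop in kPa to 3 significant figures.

ΔP ≈ 40.4 kPa

Hydraulic diameter D_h = 4A/P = D_o - D_i = 0.2 - 0.0672 = 0.1328 m.
Re = ρVD_h/μ = 788·3.12·0.1328/0.00163 = 2.003e+05.
ε/D_h = 0.00017/0.1328 = 0.00128; Haaland gives 1/√f = -1.8 log₁₀[0.000144+3.44e-05] = 6.747, so f = 0.02197.
ΔP = f(L/D_h)(ρV²/2) = 0.02197·63.7/0.1328·3835 = 4.041e+04 Pa.
ΔP = 40.4 kPa.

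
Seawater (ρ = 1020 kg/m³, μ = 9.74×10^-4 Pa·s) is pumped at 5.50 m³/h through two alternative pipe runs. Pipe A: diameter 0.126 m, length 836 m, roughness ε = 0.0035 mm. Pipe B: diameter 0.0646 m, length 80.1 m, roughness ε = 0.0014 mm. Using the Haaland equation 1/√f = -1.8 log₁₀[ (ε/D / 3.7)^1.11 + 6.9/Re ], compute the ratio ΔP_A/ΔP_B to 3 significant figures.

Pipe A: V = Q/A = 0.001528/0.01247 = 0.1225 m/s; Re = 1.617e+04; ε/D = 2.78e-05; Haaland → f = 0.02721; ΔP_A = f(L/D)(ρV²/2) = 1382 Pa.
Pipe B: V = Q/A = 0.001528/0.003278 = 0.4661 m/s; Re = 3.153e+04; ε/D = 2.17e-05; Haaland → f = 0.02308; ΔP_B = f(L/D)(ρV²/2) = 3171 Pa.
ΔP_A/ΔP_B = 1382/3171 = 0.436.

ΔP_A/ΔP_B ≈ 0.436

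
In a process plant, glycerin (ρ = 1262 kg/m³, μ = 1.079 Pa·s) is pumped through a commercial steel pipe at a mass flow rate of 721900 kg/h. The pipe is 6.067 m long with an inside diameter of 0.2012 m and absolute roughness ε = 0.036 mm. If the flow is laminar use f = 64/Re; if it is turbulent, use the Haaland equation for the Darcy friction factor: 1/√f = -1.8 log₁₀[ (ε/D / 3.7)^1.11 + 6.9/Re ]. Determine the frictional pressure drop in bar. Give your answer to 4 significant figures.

ΔP ≈ 0.2586 bar

ṁ = 721900 kg/h = 721900/3600 = 200.5 kg/s.
A = πD²/4 = π(0.2012)²/4 = 0.03179 m²; mean velocity V = ṁ/(ρA) = 200.5/(1262 · 0.03179) = 4.998 m/s.
Reynolds number Re = ρVD/μ = 1262 · 4.998 · 0.2012 / 1.08 = 1176.
Re < 2300 → laminar flow, so f = 64/Re = 64/1176 = 0.05442 (the turbulent correlation is not needed).
Darcy-Weisbach: ΔP = f(L/D)(ρV²/2) = 0.05442·(6.067/0.2012)·(1262·4.998²/2) = 0.05442·30.15·1.576e+04 = 2.586e+04 Pa.
ΔP = 2.586e+04 Pa = 0.2586 bar.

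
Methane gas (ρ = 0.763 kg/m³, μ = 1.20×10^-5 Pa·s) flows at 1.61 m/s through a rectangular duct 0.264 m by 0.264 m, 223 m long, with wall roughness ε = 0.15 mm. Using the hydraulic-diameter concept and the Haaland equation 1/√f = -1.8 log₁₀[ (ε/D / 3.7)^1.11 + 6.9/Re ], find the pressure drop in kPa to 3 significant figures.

ΔP ≈ 0.0210 kPa

Hydraulic diameter D_h = 4A/P = 4·(0.264·0.264)/(2·(0.264+0.264)) = 0.2788/1.056 = 0.264 m.
Re = ρVD_h/μ = 0.763·1.61·0.264/1.2e-05 = 2.703e+04.
ε/D_h = 0.00015/0.264 = 0.000568; Haaland gives 1/√f = -1.8 log₁₀[5.84e-05+0.000255] = 6.306, so f = 0.02515.
ΔP = f(L/D_h)(ρV²/2) = 0.02515·223/0.264·0.9889 = 21.01 Pa.
ΔP = 0.0210 kPa.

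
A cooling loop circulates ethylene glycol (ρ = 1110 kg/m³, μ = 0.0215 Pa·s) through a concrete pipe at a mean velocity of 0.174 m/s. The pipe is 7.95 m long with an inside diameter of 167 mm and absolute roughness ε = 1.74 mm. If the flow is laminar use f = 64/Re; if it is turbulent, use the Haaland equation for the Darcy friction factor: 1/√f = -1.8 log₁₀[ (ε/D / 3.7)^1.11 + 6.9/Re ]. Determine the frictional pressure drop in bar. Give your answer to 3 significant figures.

ΔP ≈ 3.41×10^-4 bar

Reynolds number Re = ρVD/μ = 1110 · 0.174 · 0.167 / 0.0215 = 1500.
Re < 2300 → laminar flow, so f = 64/Re = 64/1500 = 0.04266 (the turbulent correlation is not needed).
Darcy-Weisbach: ΔP = f(L/D)(ρV²/2) = 0.04266·(7.95/0.167)·(1110·0.174²/2) = 0.04266·47.6·16.8 = 34.12 Pa.
ΔP = 34.12 Pa = 3.41×10^-4 bar.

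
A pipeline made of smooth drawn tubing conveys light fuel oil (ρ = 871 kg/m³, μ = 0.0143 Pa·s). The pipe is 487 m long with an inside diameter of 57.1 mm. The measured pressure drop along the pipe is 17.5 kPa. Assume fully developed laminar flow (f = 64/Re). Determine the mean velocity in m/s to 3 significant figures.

For laminar flow, f = 64/Re with Re = ρVD/μ, so Darcy-Weisbach reduces to ΔP = 32μLV/D². Solving for V: V = ΔP·D²/(32μL) = 1.75e+04·(0.0571)²/(32·0.0143·487) = 0.256 m/s.
Check: Re = ρVD/μ = 871·0.256·0.0571/0.0143 = 890.5 < 2300, so the laminar assumption holds.

V ≈ 0.256 m/s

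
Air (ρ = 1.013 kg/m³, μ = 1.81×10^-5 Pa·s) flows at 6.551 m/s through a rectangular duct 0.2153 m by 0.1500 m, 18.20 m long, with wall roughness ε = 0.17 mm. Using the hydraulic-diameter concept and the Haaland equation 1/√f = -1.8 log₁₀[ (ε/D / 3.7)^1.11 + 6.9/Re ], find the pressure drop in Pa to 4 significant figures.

ΔP ≈ 51.13 Pa

Hydraulic diameter D_h = 4A/P = 4·(0.2153·0.15)/(2·(0.2153+0.15)) = 0.1292/0.7306 = 0.1768 m.
Re = ρVD_h/μ = 1.013·6.551·0.1768/1.81e-05 = 6.483e+04.
ε/D_h = 0.00017/0.1768 = 0.000961; Haaland gives 1/√f = -1.8 log₁₀[0.000105+0.000106] = 6.615, so f = 0.02285.
ΔP = f(L/D_h)(ρV²/2) = 0.02285·18.2/0.1768·21.74 = 51.13 Pa.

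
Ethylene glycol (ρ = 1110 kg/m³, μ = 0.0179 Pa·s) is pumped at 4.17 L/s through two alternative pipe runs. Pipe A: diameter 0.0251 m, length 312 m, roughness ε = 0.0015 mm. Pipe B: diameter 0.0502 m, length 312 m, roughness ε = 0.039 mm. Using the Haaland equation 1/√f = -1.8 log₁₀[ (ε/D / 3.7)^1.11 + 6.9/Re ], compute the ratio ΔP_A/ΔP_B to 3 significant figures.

Pipe A: V = Q/A = 0.00417/0.0004948 = 8.427 m/s; Re = 1.312e+04; ε/D = 5.98e-05; Haaland → f = 0.02878; ΔP_A = f(L/D)(ρV²/2) = 1.41e+07 Pa.
Pipe B: V = Q/A = 0.00417/0.001979 = 2.107 m/s; Re = 6559; ε/D = 0.000777; Haaland → f = 0.03558; ΔP_B = f(L/D)(ρV²/2) = 5.449e+05 Pa.
ΔP_A/ΔP_B = 1.41e+07/5.449e+05 = 25.9.

ΔP_A/ΔP_B ≈ 25.9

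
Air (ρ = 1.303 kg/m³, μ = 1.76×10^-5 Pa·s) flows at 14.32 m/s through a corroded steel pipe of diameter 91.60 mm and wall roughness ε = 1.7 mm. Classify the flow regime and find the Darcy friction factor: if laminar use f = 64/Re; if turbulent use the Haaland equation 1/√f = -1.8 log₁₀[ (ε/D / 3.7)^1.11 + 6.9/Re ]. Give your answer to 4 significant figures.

Re = ρVD/μ = 1.303·14.32·0.0916/1.76e-05 = 9.711e+04.
Re > 4000 → turbulent. ε/D = 0.0017/0.0916 = 0.0186; Haaland: 1/√f = -1.8 log₁₀[0.0028 + 7.11e-05] = 4.575, so f = 0.04777.

f ≈ 0.04777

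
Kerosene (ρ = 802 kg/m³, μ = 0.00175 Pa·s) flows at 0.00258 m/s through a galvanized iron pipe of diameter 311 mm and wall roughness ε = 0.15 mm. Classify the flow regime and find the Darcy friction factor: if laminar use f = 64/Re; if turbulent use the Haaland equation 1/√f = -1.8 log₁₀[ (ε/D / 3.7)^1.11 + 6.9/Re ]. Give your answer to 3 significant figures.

f ≈ 0.174

Re = ρVD/μ = 802·0.00258·0.311/0.00175 = 367.7.
Re < 2300 → laminar, so f = 64/Re = 0.174 (roughness is irrelevant in laminar flow).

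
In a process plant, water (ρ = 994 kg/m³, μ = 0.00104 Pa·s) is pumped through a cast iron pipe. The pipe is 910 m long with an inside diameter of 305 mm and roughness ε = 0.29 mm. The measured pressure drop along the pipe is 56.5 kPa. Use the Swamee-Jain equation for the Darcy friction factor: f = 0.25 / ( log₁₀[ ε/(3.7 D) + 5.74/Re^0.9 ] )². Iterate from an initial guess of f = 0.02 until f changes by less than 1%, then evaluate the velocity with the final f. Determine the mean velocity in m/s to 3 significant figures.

V ≈ 1.37 m/s

Rearranging Darcy-Weisbach: V = √(2·ΔP·D/(f·L·ρ)). With ε/D = 0.00029/0.305 = 0.000951, iterate starting from f = 0.02:
  f = 0.02 → V = √(2·5.65e+04·0.305/(0.02·910·994)) = 1.38 m/s; Re = ρVD/μ = 4.024e+05; f → 0.02029
  f = 0.02029 → V = 1.37 m/s; Re = 3.995e+05; f → 0.02029
Converged (Δf/f < 1%). With the final f = 0.02029: V = √(2·5.65e+04·0.305/(0.02029·910·994)) = 1.37 m/s.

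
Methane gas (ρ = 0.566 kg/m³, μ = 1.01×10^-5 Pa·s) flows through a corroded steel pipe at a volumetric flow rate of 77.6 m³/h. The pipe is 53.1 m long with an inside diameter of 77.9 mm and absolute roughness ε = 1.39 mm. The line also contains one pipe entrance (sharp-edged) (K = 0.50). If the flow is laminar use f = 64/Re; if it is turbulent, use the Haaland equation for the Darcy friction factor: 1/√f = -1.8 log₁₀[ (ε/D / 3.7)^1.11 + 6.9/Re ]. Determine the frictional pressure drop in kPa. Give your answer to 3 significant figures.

Q = 77.6 m³/h = 77.6/3600 = 0.02156 m³/s.
Cross-sectional area A = πD²/4 = π(0.0779)²/4 = 0.004766 m²; mean velocity V = Q/A = 0.02156/0.004766 = 4.523 m/s.
Reynolds number Re = ρVD/μ = 0.566 · 4.523 · 0.0779 / 1.01e-05 = 1.974e+04.
Re > 4000 → turbulent. Relative roughness ε/D = 0.00139/0.0779 = 0.0178. Haaland: 1/√f = -1.8 log₁₀[(0.0178/3.7)^1.11 + 6.9/1.974e+04] = -1.8 log₁₀[0.00268 + 0.000349] = 4.533, so f = 0.04867.
Total minor-loss coefficient ΣK = 1·0.5 = 0.5.
ΔP = [f·L/D + ΣK]·(ρV²/2) = [0.04867·53.1/0.0779 + 0.5]·(0.566·4.523²/2) = [33.17 + 0.5]·5.789 = 194.9 Pa.
ΔP = 194.9 Pa = 0.195 kPa.

ΔP ≈ 0.195 kPa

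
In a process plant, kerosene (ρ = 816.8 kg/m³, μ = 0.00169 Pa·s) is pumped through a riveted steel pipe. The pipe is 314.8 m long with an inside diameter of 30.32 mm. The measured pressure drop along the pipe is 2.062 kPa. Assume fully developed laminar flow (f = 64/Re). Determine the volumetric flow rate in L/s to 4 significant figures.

Q ≈ 0.08039 L/s

For laminar flow, f = 64/Re with Re = ρVD/μ, so Darcy-Weisbach reduces to ΔP = 32μLV/D². Solving for V: V = ΔP·D²/(32μL) = 2062·(0.03032)²/(32·0.00169·314.8) = 0.1113 m/s.
Check: Re = ρVD/μ = 816.8·0.1113·0.03032/0.00169 = 1632 < 2300, so the laminar assumption holds.
Q = V·A = 0.1113·(π/4·0.03032²) = 8.039e-05 m³/s = 0.08039 L/s.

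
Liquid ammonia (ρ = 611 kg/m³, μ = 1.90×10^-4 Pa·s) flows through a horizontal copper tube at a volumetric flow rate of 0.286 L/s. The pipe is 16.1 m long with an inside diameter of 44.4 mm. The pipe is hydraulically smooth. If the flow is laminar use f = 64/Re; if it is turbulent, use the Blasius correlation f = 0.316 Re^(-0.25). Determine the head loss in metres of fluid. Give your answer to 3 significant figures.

h_f ≈ 0.0156 m

Q = 0.286 L/s = 0.286/1000 = 0.000286 m³/s.
Cross-sectional area A = πD²/4 = π(0.0444)²/4 = 0.001548 m²; mean velocity V = Q/A = 0.000286/0.001548 = 0.1847 m/s.
Reynolds number Re = ρVD/μ = 611 · 0.1847 · 0.0444 / 0.00019 = 2.637e+04.
Re > 4000 → turbulent. Smooth-pipe (Blasius): f = 0.316 Re^(-0.25) = 0.316/(2.637e+04)^0.25 = 0.0248.
Darcy-Weisbach: ΔP = f(L/D)(ρV²/2) = 0.0248·(16.1/0.0444)·(611·0.1847²/2) = 0.0248·362.6·10.42 = 93.73 Pa.
Head loss h_f = ΔP/(ρg) = 93.73/(611·9.81) = 0.0156 m.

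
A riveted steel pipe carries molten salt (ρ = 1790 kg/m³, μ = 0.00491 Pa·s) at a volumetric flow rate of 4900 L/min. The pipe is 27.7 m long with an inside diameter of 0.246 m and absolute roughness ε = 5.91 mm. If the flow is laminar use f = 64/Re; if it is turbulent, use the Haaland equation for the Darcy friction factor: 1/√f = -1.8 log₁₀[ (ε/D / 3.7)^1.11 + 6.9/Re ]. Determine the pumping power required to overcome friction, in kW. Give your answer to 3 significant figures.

Q = 4900 L/min = 4900/60000 = 0.08167 m³/s.
Cross-sectional area A = πD²/4 = π(0.246)²/4 = 0.04753 m²; mean velocity V = Q/A = 0.08167/0.04753 = 1.718 m/s.
Reynolds number Re = ρVD/μ = 1790 · 1.718 · 0.246 / 0.00491 = 1.541e+05.
Re > 4000 → turbulent. Relative roughness ε/D = 0.00591/0.246 = 0.024. Haaland: 1/√f = -1.8 log₁₀[(0.024/3.7)^1.11 + 6.9/1.541e+05] = -1.8 log₁₀[0.00373 + 4.48e-05] = 4.361, so f = 0.05257.
Darcy-Weisbach: ΔP = f(L/D)(ρV²/2) = 0.05257·(27.7/0.246)·(1790·1.718²/2) = 0.05257·112.6·2642 = 1.564e+04 Pa.
Pumping power P = QΔP = 0.08167·1.564e+04 = 1277 W = 1.28 kW.

P ≈ 1.28 kW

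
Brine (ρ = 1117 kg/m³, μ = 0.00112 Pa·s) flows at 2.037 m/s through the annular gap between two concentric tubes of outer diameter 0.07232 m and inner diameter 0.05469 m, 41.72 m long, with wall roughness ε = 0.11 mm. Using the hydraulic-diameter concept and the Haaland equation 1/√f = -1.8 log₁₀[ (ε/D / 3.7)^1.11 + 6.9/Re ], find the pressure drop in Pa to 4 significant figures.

ΔP ≈ 189600 Pa

Hydraulic diameter D_h = 4A/P = D_o - D_i = 0.07232 - 0.05469 = 0.01763 m.
Re = ρVD_h/μ = 1117·2.037·0.01763/0.00112 = 3.582e+04.
ε/D_h = 0.00011/0.01763 = 0.00624; Haaland gives 1/√f = -1.8 log₁₀[0.000835+0.000193] = 5.378, so f = 0.03457.
ΔP = f(L/D_h)(ρV²/2) = 0.03457·41.72/0.01763·2317 = 1.896e+05 Pa.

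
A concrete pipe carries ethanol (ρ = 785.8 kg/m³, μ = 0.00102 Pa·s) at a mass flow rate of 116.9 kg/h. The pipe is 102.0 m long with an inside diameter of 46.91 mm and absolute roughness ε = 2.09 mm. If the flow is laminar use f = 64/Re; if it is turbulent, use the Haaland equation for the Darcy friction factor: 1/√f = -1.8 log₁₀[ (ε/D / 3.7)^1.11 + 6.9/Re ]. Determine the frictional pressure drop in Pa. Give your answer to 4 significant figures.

ṁ = 116.9 kg/h = 116.9/3600 = 0.03247 kg/s.
A = πD²/4 = π(0.04691)²/4 = 0.001728 m²; mean velocity V = ṁ/(ρA) = 0.03247/(785.8 · 0.001728) = 0.02391 m/s.
Reynolds number Re = ρVD/μ = 785.8 · 0.02391 · 0.04691 / 0.00102 = 864.1.
Re < 2300 → laminar flow, so f = 64/Re = 64/864.1 = 0.07407 (the turbulent correlation is not needed).
Darcy-Weisbach: ΔP = f(L/D)(ρV²/2) = 0.07407·(102/0.04691)·(785.8·0.02391²/2) = 0.07407·2174·0.2246 = 36.17 Pa.

ΔP ≈ 36.17 Pa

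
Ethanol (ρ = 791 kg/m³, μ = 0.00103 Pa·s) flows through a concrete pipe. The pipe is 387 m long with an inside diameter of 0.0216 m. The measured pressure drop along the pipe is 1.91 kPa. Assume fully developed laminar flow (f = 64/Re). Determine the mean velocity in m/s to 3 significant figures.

For laminar flow, f = 64/Re with Re = ρVD/μ, so Darcy-Weisbach reduces to ΔP = 32μLV/D². Solving for V: V = ΔP·D²/(32μL) = 1910·(0.0216)²/(32·0.00103·387) = 0.06986 m/s.
Check: Re = ρVD/μ = 791·0.06986·0.0216/0.00103 = 1159 < 2300, so the laminar assumption holds.

V ≈ 0.0699 m/s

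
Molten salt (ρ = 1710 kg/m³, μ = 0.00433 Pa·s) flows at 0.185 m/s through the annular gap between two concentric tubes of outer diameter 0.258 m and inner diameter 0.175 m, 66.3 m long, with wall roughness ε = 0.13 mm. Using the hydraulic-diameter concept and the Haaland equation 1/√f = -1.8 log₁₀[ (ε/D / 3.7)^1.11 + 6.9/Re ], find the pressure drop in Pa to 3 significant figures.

Hydraulic diameter D_h = 4A/P = D_o - D_i = 0.258 - 0.175 = 0.083 m.
Re = ρVD_h/μ = 1710·0.185·0.083/0.00433 = 6064.
ε/D_h = 0.00013/0.083 = 0.00157; Haaland gives 1/√f = -1.8 log₁₀[0.00018+0.00114] = 5.184, so f = 0.03721.
ΔP = f(L/D_h)(ρV²/2) = 0.03721·66.3/0.083·29.26 = 869.7 Pa.

ΔP ≈ 870 Pa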